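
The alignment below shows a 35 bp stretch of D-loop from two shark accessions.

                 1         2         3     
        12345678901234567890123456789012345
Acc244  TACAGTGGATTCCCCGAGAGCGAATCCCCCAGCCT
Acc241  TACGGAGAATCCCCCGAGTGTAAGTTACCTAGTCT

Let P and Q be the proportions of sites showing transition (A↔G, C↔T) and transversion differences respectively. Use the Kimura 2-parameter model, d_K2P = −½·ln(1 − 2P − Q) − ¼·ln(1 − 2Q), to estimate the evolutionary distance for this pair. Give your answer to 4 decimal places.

0.5052

Mismatches occur at site 4 (A↔G, transition), site 6 (T↔A, transversion), site 8 (G↔A, transition), site 11 (T↔C, transition), site 19 (A↔T, transversion), site 21 (C↔T, transition), site 22 (G↔A, transition), site 24 (A↔G, transition), site 26 (C↔T, transition), site 27 (C↔A, transversion), site 30 (C↔T, transition), site 33 (C↔T, transition).
Of the 12 differences, 9 transitions and 3 transversions over 35 sites: P = 9/35 = 0.257143, Q = 3/35 = 0.085714.
d = −0.5·ln(0.400000) − 0.25·ln(0.828572) = −0.5·(-0.916291) − 0.25·(-0.188052) = 0.5052.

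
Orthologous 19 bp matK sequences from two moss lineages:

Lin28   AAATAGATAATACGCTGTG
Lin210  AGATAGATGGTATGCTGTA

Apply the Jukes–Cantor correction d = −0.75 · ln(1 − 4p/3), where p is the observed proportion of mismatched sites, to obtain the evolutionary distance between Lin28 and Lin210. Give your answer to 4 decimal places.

0.3241

The sequences differ at positions 2 (A/G), 9 (A/G), 10 (A/G), 13 (C/T), 19 (G/A).
p = 5/19 = 0.263158.
d = −0.75 · ln(1 − (4/3)·0.263158) = −0.75 · ln(0.649123) = −0.75 · (-0.432133) = 0.3241.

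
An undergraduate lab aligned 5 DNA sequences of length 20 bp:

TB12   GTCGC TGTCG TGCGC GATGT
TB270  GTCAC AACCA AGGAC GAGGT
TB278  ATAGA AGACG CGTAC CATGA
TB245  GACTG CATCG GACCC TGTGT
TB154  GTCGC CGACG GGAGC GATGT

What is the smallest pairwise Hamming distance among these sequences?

Pairwise Hamming distances:
  TB12 vs TB270: 9
  TB12 vs TB278: 10
  TB12 vs TB245: 10
  TB12 vs TB154: 4
  TB270 vs TB278: 12
  TB270 vs TB245: 13
  TB270 vs TB154: 9
  TB278 vs TB245: 15
  TB278 vs TB154: 9
  TB245 vs TB154: 10
The smallest is 4, between TB12 and TB154.

4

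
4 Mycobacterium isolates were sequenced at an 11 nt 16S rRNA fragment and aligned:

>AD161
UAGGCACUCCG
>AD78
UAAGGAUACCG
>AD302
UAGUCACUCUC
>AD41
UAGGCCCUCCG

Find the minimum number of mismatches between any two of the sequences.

Pairwise Hamming distances:
  AD161 vs AD78: 4
  AD161 vs AD302: 3
  AD161 vs AD41: 1
  AD78 vs AD302: 7
  AD78 vs AD41: 5
  AD302 vs AD41: 4
The smallest is 1, between AD161 and AD41.

1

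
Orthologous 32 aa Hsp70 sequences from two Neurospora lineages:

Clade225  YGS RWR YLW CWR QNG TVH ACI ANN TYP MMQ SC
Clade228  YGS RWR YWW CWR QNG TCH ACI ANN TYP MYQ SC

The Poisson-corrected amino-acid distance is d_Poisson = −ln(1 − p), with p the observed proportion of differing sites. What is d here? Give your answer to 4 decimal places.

0.0984

Mismatches occur at site 8 (L/W), site 17 (V/C), site 29 (M/Y).
p = 3/32 = 0.093750.
d = −ln(1 − 0.093750) = −ln(0.906250) = 0.0984.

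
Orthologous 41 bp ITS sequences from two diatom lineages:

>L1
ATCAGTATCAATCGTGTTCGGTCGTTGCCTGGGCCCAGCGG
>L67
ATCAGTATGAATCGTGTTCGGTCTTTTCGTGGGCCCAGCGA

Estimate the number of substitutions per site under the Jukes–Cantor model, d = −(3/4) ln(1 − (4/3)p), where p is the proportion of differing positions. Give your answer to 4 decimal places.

Mismatches occur at site 9 (C/G), site 24 (G/T), site 27 (G/T), site 29 (C/G), site 41 (G/A).
p = 5/41 = 0.121951.
d = −0.75 · ln(1 − (4/3)·0.121951) = −0.75 · ln(0.837399) = −0.75 · (-0.177455) = 0.1331.

0.1331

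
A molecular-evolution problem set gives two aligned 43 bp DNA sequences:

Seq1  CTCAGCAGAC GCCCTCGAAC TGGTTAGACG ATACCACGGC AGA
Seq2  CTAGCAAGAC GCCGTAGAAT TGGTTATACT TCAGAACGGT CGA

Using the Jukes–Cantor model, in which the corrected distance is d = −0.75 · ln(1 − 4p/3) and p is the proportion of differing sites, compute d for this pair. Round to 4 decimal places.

The sequences differ at positions 3 (C/A), 4 (A/G), 5 (G/C), 6 (C/A), 14 (C/G), 16 (C/A), 20 (C/T), 27 (G/T), 30 (G/T), 31 (A/T), 32 (T/C), 34 (C/G), 35 (C/A), 40 (C/T), 41 (A/C).
p = 15/43 = 0.348837.
d = −0.75 · ln(1 − (4/3)·0.348837) = −0.75 · ln(0.534884) = −0.75 · (-0.625705) = 0.4693.

0.4693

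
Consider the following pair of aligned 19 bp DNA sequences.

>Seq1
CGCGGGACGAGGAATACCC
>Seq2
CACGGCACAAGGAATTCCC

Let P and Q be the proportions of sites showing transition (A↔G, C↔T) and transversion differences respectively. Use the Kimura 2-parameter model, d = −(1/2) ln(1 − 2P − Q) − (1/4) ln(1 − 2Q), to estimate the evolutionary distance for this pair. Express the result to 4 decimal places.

Mismatches occur at site 2 (G/A, transition), site 6 (G/C, transversion), site 9 (G/A, transition), site 16 (A/T, transversion).
Of the 4 differences, 2 transitions and 2 transversions over 19 sites: P = 2/19 = 0.105263, Q = 2/19 = 0.105263.
d = −0.5·ln(0.684211) − 0.25·ln(0.789474) = −0.5·(-0.379489) − 0.25·(-0.236388) = 0.2488.

0.2488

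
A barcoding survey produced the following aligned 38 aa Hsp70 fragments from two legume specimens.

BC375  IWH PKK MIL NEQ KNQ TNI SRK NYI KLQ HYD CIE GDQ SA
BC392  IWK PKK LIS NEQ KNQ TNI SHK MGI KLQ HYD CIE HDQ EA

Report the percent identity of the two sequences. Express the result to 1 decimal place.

Differing sites — 3:H/K; 7:M/L; 9:L/S; 20:R/H; 22:N/M; 23:Y/G; 34:G/H; 37:S/E.
30 of the 38 sites match, so the percent identity is 30/38 × 100 = 78.9%.

78.9%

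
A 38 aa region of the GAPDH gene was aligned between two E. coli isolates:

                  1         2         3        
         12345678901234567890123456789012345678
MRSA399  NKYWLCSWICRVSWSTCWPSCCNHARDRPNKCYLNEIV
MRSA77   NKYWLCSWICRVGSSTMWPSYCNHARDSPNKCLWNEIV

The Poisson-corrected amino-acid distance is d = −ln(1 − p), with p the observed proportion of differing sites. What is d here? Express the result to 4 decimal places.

The sequences differ at positions 13 (S/G), 14 (W/S), 17 (C/M), 21 (C/Y), 28 (R/S), 33 (Y/L), 34 (L/W).
p = 7/38 = 0.184211.
d = −ln(1 − 0.184211) = −ln(0.815789) = 0.2036.

0.2036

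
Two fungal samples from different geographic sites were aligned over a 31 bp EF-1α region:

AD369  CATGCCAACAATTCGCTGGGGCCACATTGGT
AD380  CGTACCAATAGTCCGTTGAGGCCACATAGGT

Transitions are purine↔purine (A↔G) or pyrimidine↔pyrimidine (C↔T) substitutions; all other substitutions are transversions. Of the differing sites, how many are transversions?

1

The sequences differ at positions 2 (A/G, transition), 4 (G/A, transition), 9 (C/T, transition), 11 (A/G, transition), 13 (T/C, transition), 16 (C/T, transition), 19 (G/A, transition), 28 (T/A, transversion).
Of the 8 differences, 7 transitions and 1 transversion, so the answer is 1.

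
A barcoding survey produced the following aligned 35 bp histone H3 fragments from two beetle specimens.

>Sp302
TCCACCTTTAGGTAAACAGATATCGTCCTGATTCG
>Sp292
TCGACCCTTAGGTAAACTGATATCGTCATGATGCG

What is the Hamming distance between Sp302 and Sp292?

Differing sites — 3:C/G; 7:T/C; 18:A/T; 28:C/A; 33:T/G.
That gives 5 mismatches out of 35 aligned sites, so the Hamming distance is 5.

5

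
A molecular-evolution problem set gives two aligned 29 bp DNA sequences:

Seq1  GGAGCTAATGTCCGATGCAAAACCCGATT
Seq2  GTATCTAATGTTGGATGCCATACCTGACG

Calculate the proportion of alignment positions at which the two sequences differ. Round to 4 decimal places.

The sequences differ at positions 2 (G/T), 4 (G/T), 12 (C/T), 13 (C/G), 19 (A/C), 21 (A/T), 25 (C/T), 28 (T/C), 29 (T/G).
There are 9 differences over 29 sites, so p = 9/29 = 0.3103.

0.3103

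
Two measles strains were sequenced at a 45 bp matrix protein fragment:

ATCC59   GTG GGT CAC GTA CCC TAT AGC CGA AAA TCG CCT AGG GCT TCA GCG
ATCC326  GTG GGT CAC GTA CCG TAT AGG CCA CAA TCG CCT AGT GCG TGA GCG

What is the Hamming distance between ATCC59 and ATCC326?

The sequences differ at positions 15 (C/G), 21 (C/G), 23 (G/C), 25 (A/C), 36 (G/T), 39 (T/G), 41 (C/G).
That gives 7 mismatches out of 45 aligned sites, so the Hamming distance is 7.

7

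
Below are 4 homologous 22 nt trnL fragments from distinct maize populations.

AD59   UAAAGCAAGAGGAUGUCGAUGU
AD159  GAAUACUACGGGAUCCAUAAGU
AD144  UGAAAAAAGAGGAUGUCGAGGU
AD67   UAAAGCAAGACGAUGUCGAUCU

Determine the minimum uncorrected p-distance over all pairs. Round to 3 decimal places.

Pairwise Hamming distances:
  AD59 vs AD159: 11
  AD59 vs AD144: 4
  AD59 vs AD67: 2
  AD159 vs AD144: 12
  AD159 vs AD67: 13
  AD144 vs AD67: 6
The smallest is 2 mismatches, between AD59 and AD67; p = 2/22 = 0.091.

0.091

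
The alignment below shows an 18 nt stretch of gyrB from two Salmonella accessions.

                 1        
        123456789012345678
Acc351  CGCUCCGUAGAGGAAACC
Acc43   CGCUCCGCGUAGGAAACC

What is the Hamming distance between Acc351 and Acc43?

3

Differing sites — 8:U/C; 9:A/G; 10:G/U.
That gives 3 mismatches out of 18 aligned sites, so the Hamming distance is 3.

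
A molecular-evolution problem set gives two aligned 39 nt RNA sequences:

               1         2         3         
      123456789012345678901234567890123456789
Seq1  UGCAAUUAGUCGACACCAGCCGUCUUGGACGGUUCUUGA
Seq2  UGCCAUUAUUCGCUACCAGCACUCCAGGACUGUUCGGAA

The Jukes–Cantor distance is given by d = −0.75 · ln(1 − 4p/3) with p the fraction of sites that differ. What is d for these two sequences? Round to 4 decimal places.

0.3961

Mismatches occur at site 4 (A/C), site 9 (G/U), site 13 (A/C), site 14 (C/U), site 21 (C/A), site 22 (G/C), site 25 (U/C), site 26 (U/A), site 31 (G/U), site 36 (U/G), site 37 (U/G), site 38 (G/A).
p = 12/39 = 0.307692.
d = −0.75 · ln(1 − (4/3)·0.307692) = −0.75 · ln(0.589744) = −0.75 · (-0.528067) = 0.3961.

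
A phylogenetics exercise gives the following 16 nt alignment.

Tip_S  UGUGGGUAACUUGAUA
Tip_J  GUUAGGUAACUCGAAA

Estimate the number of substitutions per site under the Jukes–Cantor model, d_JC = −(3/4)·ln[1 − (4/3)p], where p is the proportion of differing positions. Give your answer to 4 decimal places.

Differing sites — 1:U/G; 2:G/U; 4:G/A; 12:U/C; 15:U/A.
p = 5/16 = 0.312500.
d = −0.75 · ln(1 − (4/3)·0.312500) = −0.75 · ln(0.583333) = −0.75 · (-0.538997) = 0.4042.

0.4042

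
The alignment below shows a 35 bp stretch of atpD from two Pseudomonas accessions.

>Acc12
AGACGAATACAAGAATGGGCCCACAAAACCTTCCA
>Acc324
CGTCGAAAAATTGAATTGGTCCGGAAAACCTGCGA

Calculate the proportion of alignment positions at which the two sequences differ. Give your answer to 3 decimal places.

Differing sites — 1:A/C; 3:A/T; 8:T/A; 10:C/A; 11:A/T; 12:A/T; 17:G/T; 20:C/T; 23:A/G; 24:C/G; 32:T/G; 34:C/G.
There are 12 differences over 35 sites, so p = 12/35 = 0.343.

0.343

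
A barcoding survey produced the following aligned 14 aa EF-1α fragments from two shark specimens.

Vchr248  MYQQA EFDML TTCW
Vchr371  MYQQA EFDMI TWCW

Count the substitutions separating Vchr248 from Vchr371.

Differing sites — 10:L/I; 12:T/W.
That gives 2 mismatches out of 14 aligned sites, so the Hamming distance is 2.

2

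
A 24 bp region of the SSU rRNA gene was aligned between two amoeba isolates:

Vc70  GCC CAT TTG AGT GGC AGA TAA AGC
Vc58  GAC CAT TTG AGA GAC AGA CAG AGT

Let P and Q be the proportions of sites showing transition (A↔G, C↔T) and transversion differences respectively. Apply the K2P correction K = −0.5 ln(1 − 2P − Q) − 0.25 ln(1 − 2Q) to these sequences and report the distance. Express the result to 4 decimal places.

0.3151

The sequences differ at positions 2 (C/A, transversion), 12 (T/A, transversion), 14 (G/A, transition), 19 (T/C, transition), 21 (A/G, transition), 24 (C/T, transition).
Of the 6 differences, 4 transitions and 2 transversions over 24 sites: P = 4/24 = 0.166667, Q = 2/24 = 0.083333.
d = −0.5·ln(0.583333) − 0.25·ln(0.833334) = −0.5·(-0.538997) − 0.25·(-0.182321) = 0.3151.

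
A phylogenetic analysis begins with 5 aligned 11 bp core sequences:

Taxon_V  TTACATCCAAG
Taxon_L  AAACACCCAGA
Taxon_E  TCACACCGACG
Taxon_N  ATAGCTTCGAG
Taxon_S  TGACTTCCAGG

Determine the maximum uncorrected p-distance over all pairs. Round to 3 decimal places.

0.818

Pairwise Hamming distances:
  Taxon_V vs Taxon_L: 5
  Taxon_V vs Taxon_E: 4
  Taxon_V vs Taxon_N: 5
  Taxon_V vs Taxon_S: 3
  Taxon_L vs Taxon_E: 5
  Taxon_L vs Taxon_N: 8
  Taxon_L vs Taxon_S: 5
  Taxon_E vs Taxon_N: 9
  Taxon_E vs Taxon_S: 5
  Taxon_N vs Taxon_S: 7
The largest is 9 mismatches, between Taxon_E and Taxon_N; p = 9/11 = 0.818.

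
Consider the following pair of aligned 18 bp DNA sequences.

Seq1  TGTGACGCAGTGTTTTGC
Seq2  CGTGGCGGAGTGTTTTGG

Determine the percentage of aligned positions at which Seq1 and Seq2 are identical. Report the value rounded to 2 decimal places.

77.78%

The sequences differ at positions 1 (T/C), 5 (A/G), 8 (C/G), 18 (C/G).
14 of the 18 sites match, so the percent identity is 14/18 × 100 = 77.78%.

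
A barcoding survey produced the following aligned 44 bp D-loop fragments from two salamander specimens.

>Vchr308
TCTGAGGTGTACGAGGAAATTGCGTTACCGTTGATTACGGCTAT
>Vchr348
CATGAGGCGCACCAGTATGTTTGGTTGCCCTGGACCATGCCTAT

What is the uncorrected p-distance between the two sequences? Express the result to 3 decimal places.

0.386

The sequences differ at positions 1 (T/C), 2 (C/A), 8 (T/C), 10 (T/C), 13 (G/C), 16 (G/T), 18 (A/T), 19 (A/G), 22 (G/T), 23 (C/G), 27 (A/G), 30 (G/C), 32 (T/G), 35 (T/C), 36 (T/C), 38 (C/T), 40 (G/C).
There are 17 differences over 44 sites, so p = 17/44 = 0.386.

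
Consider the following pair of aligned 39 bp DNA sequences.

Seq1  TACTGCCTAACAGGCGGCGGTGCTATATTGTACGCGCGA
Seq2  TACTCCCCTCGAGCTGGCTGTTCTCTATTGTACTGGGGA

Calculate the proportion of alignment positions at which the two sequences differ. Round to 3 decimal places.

0.333

The sequences differ at positions 5 (G/C), 8 (T/C), 9 (A/T), 10 (A/C), 11 (C/G), 14 (G/C), 15 (C/T), 19 (G/T), 22 (G/T), 25 (A/C), 34 (G/T), 35 (C/G), 37 (C/G).
There are 13 differences over 39 sites, so p = 13/39 = 0.333.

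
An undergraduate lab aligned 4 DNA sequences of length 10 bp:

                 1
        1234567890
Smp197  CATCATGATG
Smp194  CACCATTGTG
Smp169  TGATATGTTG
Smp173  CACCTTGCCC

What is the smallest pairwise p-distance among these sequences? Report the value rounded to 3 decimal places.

Pairwise Hamming distances:
  Smp197 vs Smp194: 3
  Smp197 vs Smp169: 5
  Smp197 vs Smp173: 5
  Smp194 vs Smp169: 6
  Smp194 vs Smp173: 5
  Smp169 vs Smp173: 8
The smallest is 3 mismatches, between Smp197 and Smp194; p = 3/10 = 0.300.

0.300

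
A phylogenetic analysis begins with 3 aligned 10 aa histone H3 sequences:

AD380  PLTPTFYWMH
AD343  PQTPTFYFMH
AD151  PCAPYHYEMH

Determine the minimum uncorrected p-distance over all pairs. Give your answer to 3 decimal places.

0.200

Pairwise Hamming distances:
  AD380 vs AD343: 2
  AD380 vs AD151: 5
  AD343 vs AD151: 5
The smallest is 2 mismatches, between AD380 and AD343; p = 2/10 = 0.200.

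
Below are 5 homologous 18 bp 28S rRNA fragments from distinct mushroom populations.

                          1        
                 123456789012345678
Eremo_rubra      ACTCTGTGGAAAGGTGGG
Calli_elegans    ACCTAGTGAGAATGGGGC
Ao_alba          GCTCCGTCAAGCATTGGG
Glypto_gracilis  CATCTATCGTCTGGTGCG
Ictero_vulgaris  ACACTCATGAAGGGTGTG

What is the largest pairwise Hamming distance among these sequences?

Pairwise Hamming distances:
  Eremo_rubra vs Calli_elegans: 8
  Eremo_rubra vs Ao_alba: 8
  Eremo_rubra vs Glypto_gracilis: 8
  Eremo_rubra vs Ictero_vulgaris: 6
  Calli_elegans vs Ao_alba: 12
  Calli_elegans vs Glypto_gracilis: 15
  Calli_elegans vs Ictero_vulgaris: 13
  Ao_alba vs Glypto_gracilis: 11
  Ao_alba vs Ictero_vulgaris: 12
  Glypto_gracilis vs Ictero_vulgaris: 10
The largest is 15, between Calli_elegans and Glypto_gracilis.

15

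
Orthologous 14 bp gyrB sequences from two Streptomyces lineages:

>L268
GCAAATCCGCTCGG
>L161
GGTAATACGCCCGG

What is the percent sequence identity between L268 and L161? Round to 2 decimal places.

Mismatches occur at site 2 (C/G), site 3 (A/T), site 7 (C/A), site 11 (T/C).
10 of the 14 sites match, so the percent identity is 10/14 × 100 = 71.43%.

71.43%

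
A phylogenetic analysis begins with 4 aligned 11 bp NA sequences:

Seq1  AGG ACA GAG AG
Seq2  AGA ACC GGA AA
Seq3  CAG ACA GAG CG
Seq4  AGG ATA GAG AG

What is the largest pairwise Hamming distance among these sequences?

8

Pairwise Hamming distances:
  Seq1 vs Seq2: 5
  Seq1 vs Seq3: 3
  Seq1 vs Seq4: 1
  Seq2 vs Seq3: 8
  Seq2 vs Seq4: 6
  Seq3 vs Seq4: 4
The largest is 8, between Seq2 and Seq3.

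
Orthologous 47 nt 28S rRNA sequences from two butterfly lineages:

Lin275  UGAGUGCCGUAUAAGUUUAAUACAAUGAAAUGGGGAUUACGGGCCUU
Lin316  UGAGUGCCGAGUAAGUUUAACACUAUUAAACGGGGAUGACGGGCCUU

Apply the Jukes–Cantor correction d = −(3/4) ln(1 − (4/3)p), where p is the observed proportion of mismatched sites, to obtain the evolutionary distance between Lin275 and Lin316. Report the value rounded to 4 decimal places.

0.1660

Differing sites — 10:U/A; 11:A/G; 21:U/C; 24:A/U; 27:G/U; 31:U/C; 38:U/G.
p = 7/47 = 0.148936.
d = −0.75 · ln(1 − (4/3)·0.148936) = −0.75 · ln(0.801419) = −0.75 · (-0.221371) = 0.1660.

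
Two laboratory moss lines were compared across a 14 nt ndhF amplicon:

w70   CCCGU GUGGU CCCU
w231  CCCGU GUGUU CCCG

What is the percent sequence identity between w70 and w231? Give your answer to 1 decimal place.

The sequences differ at positions 9 (G/U), 14 (U/G).
12 of the 14 sites match, so the percent identity is 12/14 × 100 = 85.7%.

85.7%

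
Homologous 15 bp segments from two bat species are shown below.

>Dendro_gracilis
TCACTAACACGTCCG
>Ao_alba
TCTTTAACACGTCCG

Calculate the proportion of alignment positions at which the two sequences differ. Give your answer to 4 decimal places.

The sequences differ at positions 3 (A/T), 4 (C/T).
There are 2 differences over 15 sites, so p = 2/15 = 0.1333.

0.1333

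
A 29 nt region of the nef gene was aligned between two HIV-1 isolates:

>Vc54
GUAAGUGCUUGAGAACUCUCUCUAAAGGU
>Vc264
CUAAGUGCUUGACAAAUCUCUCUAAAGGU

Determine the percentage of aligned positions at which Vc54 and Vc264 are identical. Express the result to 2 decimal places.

The sequences differ at positions 1 (G/C), 13 (G/C), 16 (C/A).
26 of the 29 sites match, so the percent identity is 26/29 × 100 = 89.66%.

89.66%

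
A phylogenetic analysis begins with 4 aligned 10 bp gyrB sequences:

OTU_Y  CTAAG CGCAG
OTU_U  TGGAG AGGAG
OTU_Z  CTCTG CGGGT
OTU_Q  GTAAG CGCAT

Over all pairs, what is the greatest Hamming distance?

Pairwise Hamming distances:
  OTU_Y vs OTU_U: 5
  OTU_Y vs OTU_Z: 5
  OTU_Y vs OTU_Q: 2
  OTU_U vs OTU_Z: 7
  OTU_U vs OTU_Q: 6
  OTU_Z vs OTU_Q: 5
The largest is 7, between OTU_U and OTU_Z.

7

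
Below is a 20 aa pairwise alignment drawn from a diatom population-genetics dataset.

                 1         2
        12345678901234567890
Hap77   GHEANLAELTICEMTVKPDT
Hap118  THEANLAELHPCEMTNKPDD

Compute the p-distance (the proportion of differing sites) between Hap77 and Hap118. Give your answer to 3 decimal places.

The sequences differ at positions 1 (G/T), 10 (T/H), 11 (I/P), 16 (V/N), 20 (T/D).
There are 5 differences over 20 sites, so p = 5/20 = 0.250.

0.250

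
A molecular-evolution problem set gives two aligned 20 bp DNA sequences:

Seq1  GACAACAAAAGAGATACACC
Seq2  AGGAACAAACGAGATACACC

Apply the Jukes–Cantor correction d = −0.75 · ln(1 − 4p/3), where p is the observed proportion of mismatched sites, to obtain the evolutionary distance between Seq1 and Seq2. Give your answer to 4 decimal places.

The sequences differ at positions 1 (G/A), 2 (A/G), 3 (C/G), 10 (A/C).
p = 4/20 = 0.200000.
d = −0.75 · ln(1 − (4/3)·0.200000) = −0.75 · ln(0.733333) = −0.75 · (-0.310155) = 0.2326.

0.2326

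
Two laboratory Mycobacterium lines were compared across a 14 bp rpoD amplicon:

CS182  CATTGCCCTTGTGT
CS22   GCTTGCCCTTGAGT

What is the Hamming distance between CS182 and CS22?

3

Mismatches occur at site 1 (C↔G), site 2 (A↔C), site 12 (T↔A).
That gives 3 mismatches out of 14 aligned sites, so the Hamming distance is 3.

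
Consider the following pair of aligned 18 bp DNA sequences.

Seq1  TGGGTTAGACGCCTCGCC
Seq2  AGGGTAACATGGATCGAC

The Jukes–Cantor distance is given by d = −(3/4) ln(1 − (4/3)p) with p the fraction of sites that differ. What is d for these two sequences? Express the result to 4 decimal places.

The sequences differ at positions 1 (T/A), 6 (T/A), 8 (G/C), 10 (C/T), 12 (C/G), 13 (C/A), 17 (C/A).
p = 7/18 = 0.388889.
d = −0.75 · ln(1 − (4/3)·0.388889) = −0.75 · ln(0.481481) = −0.75 · (-0.730889) = 0.5482.

0.5482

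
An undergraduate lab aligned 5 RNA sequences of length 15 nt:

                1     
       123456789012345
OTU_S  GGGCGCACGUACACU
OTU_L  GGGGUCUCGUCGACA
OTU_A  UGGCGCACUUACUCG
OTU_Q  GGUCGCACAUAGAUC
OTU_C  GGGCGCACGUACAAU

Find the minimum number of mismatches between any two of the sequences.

1

Pairwise Hamming distances:
  OTU_S vs OTU_L: 6
  OTU_S vs OTU_A: 4
  OTU_S vs OTU_Q: 5
  OTU_S vs OTU_C: 1
  OTU_L vs OTU_A: 9
  OTU_L vs OTU_Q: 8
  OTU_L vs OTU_C: 7
  OTU_A vs OTU_Q: 7
  OTU_A vs OTU_C: 5
  OTU_Q vs OTU_C: 5
The smallest is 1, between OTU_S and OTU_C.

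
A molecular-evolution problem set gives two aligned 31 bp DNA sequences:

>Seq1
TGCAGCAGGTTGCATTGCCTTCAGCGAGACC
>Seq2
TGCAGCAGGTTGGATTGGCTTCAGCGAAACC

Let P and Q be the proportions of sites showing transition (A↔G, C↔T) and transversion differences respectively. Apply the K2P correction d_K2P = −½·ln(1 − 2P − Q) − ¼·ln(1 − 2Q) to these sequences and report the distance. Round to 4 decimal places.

The sequences differ at positions 13 (C/G, transversion), 18 (C/G, transversion), 28 (G/A, transition).
Of the 3 differences, 1 transition and 2 transversions over 31 sites: P = 1/31 = 0.032258, Q = 2/31 = 0.064516.
d = −0.5·ln(0.870968) − 0.25·ln(0.870968) = −0.5·(-0.138150) − 0.25·(-0.138150) = 0.1036.

0.1036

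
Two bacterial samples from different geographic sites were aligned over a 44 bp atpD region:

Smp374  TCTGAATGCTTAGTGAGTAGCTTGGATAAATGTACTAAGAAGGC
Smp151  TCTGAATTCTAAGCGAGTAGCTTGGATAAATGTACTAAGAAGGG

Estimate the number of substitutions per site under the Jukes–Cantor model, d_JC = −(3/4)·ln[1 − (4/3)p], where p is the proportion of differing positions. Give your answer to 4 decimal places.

The sequences differ at positions 8 (G/T), 11 (T/A), 14 (T/C), 44 (C/G).
p = 4/44 = 0.090909.
d = −0.75 · ln(1 − (4/3)·0.090909) = −0.75 · ln(0.878788) = −0.75 · (-0.129212) = 0.0969.

0.0969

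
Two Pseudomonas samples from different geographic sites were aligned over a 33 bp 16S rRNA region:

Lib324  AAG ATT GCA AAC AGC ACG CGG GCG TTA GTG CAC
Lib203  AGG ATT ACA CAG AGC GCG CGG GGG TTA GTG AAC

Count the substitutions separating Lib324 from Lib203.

7

Mismatches occur at site 2 (A→G), site 7 (G→A), site 10 (A→C), site 12 (C→G), site 16 (A→G), site 23 (C→G), site 31 (C→A).
That gives 7 mismatches out of 33 aligned sites, so the Hamming distance is 7.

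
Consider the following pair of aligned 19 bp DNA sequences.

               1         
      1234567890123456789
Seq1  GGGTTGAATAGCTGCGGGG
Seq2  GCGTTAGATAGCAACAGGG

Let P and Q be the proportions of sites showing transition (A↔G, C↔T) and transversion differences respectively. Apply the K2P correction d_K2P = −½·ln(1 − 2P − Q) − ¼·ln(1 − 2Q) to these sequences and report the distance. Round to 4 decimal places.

Mismatches occur at site 2 (G/C, transversion), site 6 (G/A, transition), site 7 (A/G, transition), site 13 (T/A, transversion), site 14 (G/A, transition), site 16 (G/A, transition).
Of the 6 differences, 4 transitions and 2 transversions over 19 sites: P = 4/19 = 0.210526, Q = 2/19 = 0.105263.
d = −0.5·ln(0.473685) − 0.25·ln(0.789474) = −0.5·(-0.747213) − 0.25·(-0.236388) = 0.4327.

0.4327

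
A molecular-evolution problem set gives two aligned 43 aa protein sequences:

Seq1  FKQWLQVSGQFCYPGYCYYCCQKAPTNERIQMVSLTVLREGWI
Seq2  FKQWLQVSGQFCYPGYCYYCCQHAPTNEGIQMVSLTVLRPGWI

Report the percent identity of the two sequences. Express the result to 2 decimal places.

93.02%

Mismatches occur at site 23 (K→H), site 29 (R→G), site 40 (E→P).
40 of the 43 sites match, so the percent identity is 40/43 × 100 = 93.02%.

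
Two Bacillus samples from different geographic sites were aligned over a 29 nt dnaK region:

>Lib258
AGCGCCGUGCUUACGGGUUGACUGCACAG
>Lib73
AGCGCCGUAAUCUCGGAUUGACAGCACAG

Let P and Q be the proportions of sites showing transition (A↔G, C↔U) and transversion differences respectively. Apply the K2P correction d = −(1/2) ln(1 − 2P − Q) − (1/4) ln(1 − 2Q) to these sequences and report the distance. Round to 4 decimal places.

0.2437

The sequences differ at positions 9 (G/A, transition), 10 (C/A, transversion), 12 (U/C, transition), 13 (A/U, transversion), 17 (G/A, transition), 23 (U/A, transversion).
Of the 6 differences, 3 transitions and 3 transversions over 29 sites: P = 3/29 = 0.103448, Q = 3/29 = 0.103448.
d = −0.5·ln(0.689656) − 0.25·ln(0.793104) = −0.5·(-0.371562) − 0.25·(-0.231801) = 0.2437.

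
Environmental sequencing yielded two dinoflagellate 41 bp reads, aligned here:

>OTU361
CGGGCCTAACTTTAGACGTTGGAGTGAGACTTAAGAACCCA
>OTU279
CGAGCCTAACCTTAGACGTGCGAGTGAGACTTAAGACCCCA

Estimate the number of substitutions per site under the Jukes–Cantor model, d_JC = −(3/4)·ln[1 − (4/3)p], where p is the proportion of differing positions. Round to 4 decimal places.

Differing sites — 3:G/A; 11:T/C; 20:T/G; 21:G/C; 37:A/C.
p = 5/41 = 0.121951.
d = −0.75 · ln(1 − (4/3)·0.121951) = −0.75 · ln(0.837399) = −0.75 · (-0.177455) = 0.1331.

0.1331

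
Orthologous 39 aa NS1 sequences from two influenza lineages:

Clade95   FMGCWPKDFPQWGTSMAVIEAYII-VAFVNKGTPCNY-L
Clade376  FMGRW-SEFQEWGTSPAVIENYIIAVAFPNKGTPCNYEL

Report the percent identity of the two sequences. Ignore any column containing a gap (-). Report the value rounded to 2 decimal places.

77.78%

Excluding the 3 gap columns leaves 36 comparable sites.
Mismatches occur at site 4 (C↔R), site 7 (K↔S), site 8 (D↔E), site 10 (P↔Q), site 11 (Q↔E), site 16 (M↔P), site 21 (A↔N), site 29 (V↔P).
28 of the 36 comparable sites match, so the percent identity is 28/36 × 100 = 77.78%.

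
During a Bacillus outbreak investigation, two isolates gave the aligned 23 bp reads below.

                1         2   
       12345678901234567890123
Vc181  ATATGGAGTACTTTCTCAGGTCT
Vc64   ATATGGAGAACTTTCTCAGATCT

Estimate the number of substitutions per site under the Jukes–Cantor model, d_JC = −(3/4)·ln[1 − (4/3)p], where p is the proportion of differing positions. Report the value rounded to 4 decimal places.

The sequences differ at positions 9 (T/A), 20 (G/A).
p = 2/23 = 0.086957.
d = −0.75 · ln(1 − (4/3)·0.086957) = −0.75 · ln(0.884057) = −0.75 · (-0.123234) = 0.0924.

0.0924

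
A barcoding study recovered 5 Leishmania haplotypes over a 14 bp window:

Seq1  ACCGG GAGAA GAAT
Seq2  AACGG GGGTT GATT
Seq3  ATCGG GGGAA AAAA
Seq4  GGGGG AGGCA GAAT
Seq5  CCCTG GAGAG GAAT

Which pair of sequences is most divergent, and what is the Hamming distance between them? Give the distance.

8

Pairwise Hamming distances:
  Seq1 vs Seq2: 5
  Seq1 vs Seq3: 4
  Seq1 vs Seq4: 6
  Seq1 vs Seq5: 3
  Seq2 vs Seq3: 6
  Seq2 vs Seq4: 7
  Seq2 vs Seq5: 7
  Seq3 vs Seq4: 7
  Seq3 vs Seq5: 7
  Seq4 vs Seq5: 8
The largest is 8, between Seq4 and Seq5.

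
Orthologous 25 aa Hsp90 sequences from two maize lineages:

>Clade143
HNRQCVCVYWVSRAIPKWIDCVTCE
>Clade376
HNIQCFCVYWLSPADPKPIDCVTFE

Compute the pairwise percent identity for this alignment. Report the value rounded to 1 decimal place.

72.0%

The sequences differ at positions 3 (R/I), 6 (V/F), 11 (V/L), 13 (R/P), 15 (I/D), 18 (W/P), 24 (C/F).
18 of the 25 sites match, so the percent identity is 18/25 × 100 = 72.0%.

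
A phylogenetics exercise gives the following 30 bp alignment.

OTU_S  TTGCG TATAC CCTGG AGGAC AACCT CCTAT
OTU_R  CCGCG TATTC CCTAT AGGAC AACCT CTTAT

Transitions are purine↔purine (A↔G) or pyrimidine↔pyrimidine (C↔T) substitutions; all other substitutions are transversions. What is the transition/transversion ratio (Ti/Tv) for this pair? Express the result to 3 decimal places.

The sequences differ at positions 1 (T/C, transition), 2 (T/C, transition), 9 (A/T, transversion), 14 (G/A, transition), 15 (G/T, transversion), 27 (C/T, transition).
Of the 6 differences, 4 transitions and 2 transversions, so Ti/Tv = 4/2 = 2.000.

2.000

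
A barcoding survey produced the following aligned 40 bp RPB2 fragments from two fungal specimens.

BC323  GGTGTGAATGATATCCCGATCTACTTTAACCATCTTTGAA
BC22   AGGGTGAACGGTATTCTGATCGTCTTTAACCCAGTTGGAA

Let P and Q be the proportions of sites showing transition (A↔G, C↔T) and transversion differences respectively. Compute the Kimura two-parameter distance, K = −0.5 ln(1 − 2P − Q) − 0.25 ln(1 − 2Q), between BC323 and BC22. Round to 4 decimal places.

Mismatches occur at site 1 (G/A, transition), site 3 (T/G, transversion), site 9 (T/C, transition), site 11 (A/G, transition), site 15 (C/T, transition), site 17 (C/T, transition), site 22 (T/G, transversion), site 23 (A/T, transversion), site 32 (A/C, transversion), site 33 (T/A, transversion), site 34 (C/G, transversion), site 37 (T/G, transversion).
Of the 12 differences, 5 transitions and 7 transversions over 40 sites: P = 5/40 = 0.125000, Q = 7/40 = 0.175000.
d = −0.5·ln(0.575000) − 0.25·ln(0.650000) = −0.5·(-0.553385) − 0.25·(-0.430783) = 0.3844.

0.3844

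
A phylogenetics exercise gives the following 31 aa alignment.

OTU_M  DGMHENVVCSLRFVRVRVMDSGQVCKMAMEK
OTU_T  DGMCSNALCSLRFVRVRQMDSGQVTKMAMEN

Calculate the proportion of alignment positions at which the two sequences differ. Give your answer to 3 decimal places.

Differing sites — 4:H/C; 5:E/S; 7:V/A; 8:V/L; 18:V/Q; 25:C/T; 31:K/N.
There are 7 differences over 31 sites, so p = 7/31 = 0.226.

0.226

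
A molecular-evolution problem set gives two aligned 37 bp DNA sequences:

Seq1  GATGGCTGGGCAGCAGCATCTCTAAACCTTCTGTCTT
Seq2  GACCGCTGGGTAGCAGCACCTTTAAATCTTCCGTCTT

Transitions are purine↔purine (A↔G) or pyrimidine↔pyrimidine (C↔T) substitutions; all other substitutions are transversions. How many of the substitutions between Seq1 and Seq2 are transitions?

6

The sequences differ at positions 3 (T/C, transition), 4 (G/C, transversion), 11 (C/T, transition), 19 (T/C, transition), 22 (C/T, transition), 27 (C/T, transition), 32 (T/C, transition).
Of the 7 differences, 6 transitions and 1 transversion, so the answer is 6.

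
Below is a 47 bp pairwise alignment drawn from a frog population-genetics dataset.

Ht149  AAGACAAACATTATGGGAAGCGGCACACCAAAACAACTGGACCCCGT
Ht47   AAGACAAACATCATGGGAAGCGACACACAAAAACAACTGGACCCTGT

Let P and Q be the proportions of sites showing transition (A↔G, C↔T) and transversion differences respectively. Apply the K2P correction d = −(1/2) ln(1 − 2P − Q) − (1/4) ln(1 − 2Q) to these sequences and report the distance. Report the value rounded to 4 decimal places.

0.0915

Mismatches occur at site 12 (T→C, transition), site 23 (G→A, transition), site 29 (C→A, transversion), site 45 (C→T, transition).
Of the 4 differences, 3 transitions and 1 transversion over 47 sites: P = 3/47 = 0.063830, Q = 1/47 = 0.021277.
d = −0.5·ln(0.851063) − 0.25·ln(0.957446) = −0.5·(-0.161269) − 0.25·(-0.043486) = 0.0915.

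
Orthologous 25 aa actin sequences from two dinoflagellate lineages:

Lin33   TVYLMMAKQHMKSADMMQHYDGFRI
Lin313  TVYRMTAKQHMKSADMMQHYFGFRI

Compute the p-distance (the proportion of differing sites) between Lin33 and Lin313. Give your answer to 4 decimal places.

0.1200

Differing sites — 4:L/R; 6:M/T; 21:D/F.
There are 3 differences over 25 sites, so p = 3/25 = 0.1200.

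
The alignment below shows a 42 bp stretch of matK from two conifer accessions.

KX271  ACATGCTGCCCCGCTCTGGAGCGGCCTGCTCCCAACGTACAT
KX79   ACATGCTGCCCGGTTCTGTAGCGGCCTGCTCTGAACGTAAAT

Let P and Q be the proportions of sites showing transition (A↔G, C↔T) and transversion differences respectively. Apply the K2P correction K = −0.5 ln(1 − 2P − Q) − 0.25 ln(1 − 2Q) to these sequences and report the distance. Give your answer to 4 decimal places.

0.1585

The sequences differ at positions 12 (C/G, transversion), 14 (C/T, transition), 19 (G/T, transversion), 32 (C/T, transition), 33 (C/G, transversion), 40 (C/A, transversion).
Of the 6 differences, 2 transitions and 4 transversions over 42 sites: P = 2/42 = 0.047619, Q = 4/42 = 0.095238.
d = −0.5·ln(0.809524) − 0.25·ln(0.809524) = −0.5·(-0.211309) − 0.25·(-0.211309) = 0.1585.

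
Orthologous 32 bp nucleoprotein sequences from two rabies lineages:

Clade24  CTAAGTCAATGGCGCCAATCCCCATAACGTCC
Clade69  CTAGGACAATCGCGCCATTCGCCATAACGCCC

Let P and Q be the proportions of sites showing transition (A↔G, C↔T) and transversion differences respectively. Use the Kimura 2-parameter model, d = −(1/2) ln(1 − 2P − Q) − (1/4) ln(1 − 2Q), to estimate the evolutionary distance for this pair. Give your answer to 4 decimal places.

0.2158

Mismatches occur at site 4 (A↔G, transition), site 6 (T↔A, transversion), site 11 (G↔C, transversion), site 18 (A↔T, transversion), site 21 (C↔G, transversion), site 30 (T↔C, transition).
Of the 6 differences, 2 transitions and 4 transversions over 32 sites: P = 2/32 = 0.062500, Q = 4/32 = 0.125000.
d = −0.5·ln(0.750000) − 0.25·ln(0.750000) = −0.5·(-0.287682) − 0.25·(-0.287682) = 0.2158.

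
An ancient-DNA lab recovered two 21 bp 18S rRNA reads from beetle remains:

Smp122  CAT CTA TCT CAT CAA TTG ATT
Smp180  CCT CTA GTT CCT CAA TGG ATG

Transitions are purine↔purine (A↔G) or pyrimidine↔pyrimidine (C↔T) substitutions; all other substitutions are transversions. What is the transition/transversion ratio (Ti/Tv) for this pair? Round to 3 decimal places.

0.200

Mismatches occur at site 2 (A→C, transversion), site 7 (T→G, transversion), site 8 (C→T, transition), site 11 (A→C, transversion), site 17 (T→G, transversion), site 21 (T→G, transversion).
Of the 6 differences, 1 transition and 5 transversions, so Ti/Tv = 1/5 = 0.200.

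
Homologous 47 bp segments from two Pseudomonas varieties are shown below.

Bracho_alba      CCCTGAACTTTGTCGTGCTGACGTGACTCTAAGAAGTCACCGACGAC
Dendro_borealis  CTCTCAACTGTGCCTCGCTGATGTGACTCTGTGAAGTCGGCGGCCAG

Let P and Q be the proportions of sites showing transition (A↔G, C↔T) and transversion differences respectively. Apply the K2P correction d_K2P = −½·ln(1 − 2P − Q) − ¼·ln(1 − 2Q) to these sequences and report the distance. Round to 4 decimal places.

0.3844

Differing sites — 2:C/T (Ti); 5:G/C (Tv); 10:T/G (Tv); 13:T/C (Ti); 15:G/T (Tv); 16:T/C (Ti); 22:C/T (Ti); 31:A/G (Ti); 32:A/T (Tv); 39:A/G (Ti); 40:C/G (Tv); 43:A/G (Ti); 45:G/C (Tv); 47:C/G (Tv).
Of the 14 differences, 7 transitions and 7 transversions over 47 sites: P = 7/47 = 0.148936, Q = 7/47 = 0.148936.
d = −0.5·ln(0.553192) − 0.25·ln(0.702128) = −0.5·(-0.592050) − 0.25·(-0.353640) = 0.3844.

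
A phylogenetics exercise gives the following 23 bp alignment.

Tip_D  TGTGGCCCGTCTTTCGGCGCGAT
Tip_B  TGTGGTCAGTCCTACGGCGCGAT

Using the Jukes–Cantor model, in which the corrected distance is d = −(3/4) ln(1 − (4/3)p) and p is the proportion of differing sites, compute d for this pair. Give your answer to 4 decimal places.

0.1979

Mismatches occur at site 6 (C/T), site 8 (C/A), site 12 (T/C), site 14 (T/A).
p = 4/23 = 0.173913.
d = −0.75 · ln(1 − (4/3)·0.173913) = −0.75 · ln(0.768116) = −0.75 · (-0.263815) = 0.1979.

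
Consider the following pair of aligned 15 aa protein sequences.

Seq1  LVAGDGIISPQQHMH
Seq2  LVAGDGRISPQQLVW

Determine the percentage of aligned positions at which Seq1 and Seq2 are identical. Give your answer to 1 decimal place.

73.3%

Mismatches occur at site 7 (I→R), site 13 (H→L), site 14 (M→V), site 15 (H→W).
11 of the 15 sites match, so the percent identity is 11/15 × 100 = 73.3%.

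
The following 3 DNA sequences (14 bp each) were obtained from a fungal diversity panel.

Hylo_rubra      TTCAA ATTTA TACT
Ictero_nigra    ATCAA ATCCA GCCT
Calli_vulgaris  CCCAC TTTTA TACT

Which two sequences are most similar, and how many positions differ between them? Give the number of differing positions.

Pairwise Hamming distances:
  Hylo_rubra vs Ictero_nigra: 5
  Hylo_rubra vs Calli_vulgaris: 4
  Ictero_nigra vs Calli_vulgaris: 8
The smallest is 4, between Hylo_rubra and Calli_vulgaris.

4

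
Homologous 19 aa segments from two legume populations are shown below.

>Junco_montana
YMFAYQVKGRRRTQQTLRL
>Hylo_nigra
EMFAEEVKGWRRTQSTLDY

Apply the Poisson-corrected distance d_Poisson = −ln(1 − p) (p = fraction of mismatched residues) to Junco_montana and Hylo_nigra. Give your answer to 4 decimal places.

0.4595

The sequences differ at positions 1 (Y/E), 5 (Y/E), 6 (Q/E), 10 (R/W), 15 (Q/S), 18 (R/D), 19 (L/Y).
p = 7/19 = 0.368421.
d = −ln(1 − 0.368421) = −ln(0.631579) = 0.4595.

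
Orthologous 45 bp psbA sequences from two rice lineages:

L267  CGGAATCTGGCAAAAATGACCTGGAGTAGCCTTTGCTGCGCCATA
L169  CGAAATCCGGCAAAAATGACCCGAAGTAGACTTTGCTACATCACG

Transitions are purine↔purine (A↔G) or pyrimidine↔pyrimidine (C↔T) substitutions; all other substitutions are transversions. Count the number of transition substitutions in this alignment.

9

Mismatches occur at site 3 (G/A, transition), site 8 (T/C, transition), site 22 (T/C, transition), site 24 (G/A, transition), site 30 (C/A, transversion), site 38 (G/A, transition), site 40 (G/A, transition), site 41 (C/T, transition), site 44 (T/C, transition), site 45 (A/G, transition).
Of the 10 differences, 9 transitions and 1 transversion, so the answer is 9.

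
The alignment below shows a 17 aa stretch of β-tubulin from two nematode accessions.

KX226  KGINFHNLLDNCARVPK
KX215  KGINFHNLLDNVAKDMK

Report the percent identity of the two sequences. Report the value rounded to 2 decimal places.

Mismatches occur at site 12 (C↔V), site 14 (R↔K), site 15 (V↔D), site 16 (P↔M).
13 of the 17 sites match, so the percent identity is 13/17 × 100 = 76.47%.

76.47%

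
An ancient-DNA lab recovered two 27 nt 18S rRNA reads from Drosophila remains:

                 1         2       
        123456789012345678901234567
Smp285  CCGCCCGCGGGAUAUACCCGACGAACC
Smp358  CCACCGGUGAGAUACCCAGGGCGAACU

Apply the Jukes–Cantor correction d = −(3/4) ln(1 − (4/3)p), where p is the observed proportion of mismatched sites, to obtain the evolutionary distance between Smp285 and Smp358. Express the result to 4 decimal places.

0.5107

Mismatches occur at site 3 (G/A), site 6 (C/G), site 8 (C/U), site 10 (G/A), site 15 (U/C), site 16 (A/C), site 18 (C/A), site 19 (C/G), site 21 (A/G), site 27 (C/U).
p = 10/27 = 0.370370.
d = −0.75 · ln(1 − (4/3)·0.370370) = −0.75 · ln(0.506173) = −0.75 · (-0.680877) = 0.5107.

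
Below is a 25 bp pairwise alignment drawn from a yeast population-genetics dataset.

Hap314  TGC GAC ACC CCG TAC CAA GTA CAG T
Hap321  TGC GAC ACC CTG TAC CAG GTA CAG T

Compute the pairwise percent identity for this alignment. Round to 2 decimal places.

92.00%

Differing sites — 11:C/T; 18:A/G.
23 of the 25 sites match, so the percent identity is 23/25 × 100 = 92.00%.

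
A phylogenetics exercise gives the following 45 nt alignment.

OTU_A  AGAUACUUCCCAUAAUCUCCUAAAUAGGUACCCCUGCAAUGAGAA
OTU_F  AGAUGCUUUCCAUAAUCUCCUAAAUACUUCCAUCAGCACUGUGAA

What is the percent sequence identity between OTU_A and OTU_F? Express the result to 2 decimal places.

77.78%

The sequences differ at positions 5 (A/G), 9 (C/U), 27 (G/C), 28 (G/U), 30 (A/C), 32 (C/A), 33 (C/U), 35 (U/A), 39 (A/C), 42 (A/U).
35 of the 45 sites match, so the percent identity is 35/45 × 100 = 77.78%.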